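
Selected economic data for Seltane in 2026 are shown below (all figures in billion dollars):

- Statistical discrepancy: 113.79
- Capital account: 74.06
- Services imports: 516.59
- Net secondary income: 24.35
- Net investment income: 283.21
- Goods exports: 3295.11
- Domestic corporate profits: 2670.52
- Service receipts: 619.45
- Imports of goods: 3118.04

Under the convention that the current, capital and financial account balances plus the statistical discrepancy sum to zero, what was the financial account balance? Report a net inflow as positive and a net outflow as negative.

Goods balance = 3295.11 - 3118.04 = 177.07
Services balance = 619.45 - 516.59 = 102.86
Trade balance (goods + services) = 177.07 + 102.86 = 279.93
Net primary income = 283.21
Net secondary income = 24.35
Current account = 279.93 + 283.21 + 24.35 = 587.49
Financial account = -(587.49 + 74.06 + 113.79) = -775.34

-775.34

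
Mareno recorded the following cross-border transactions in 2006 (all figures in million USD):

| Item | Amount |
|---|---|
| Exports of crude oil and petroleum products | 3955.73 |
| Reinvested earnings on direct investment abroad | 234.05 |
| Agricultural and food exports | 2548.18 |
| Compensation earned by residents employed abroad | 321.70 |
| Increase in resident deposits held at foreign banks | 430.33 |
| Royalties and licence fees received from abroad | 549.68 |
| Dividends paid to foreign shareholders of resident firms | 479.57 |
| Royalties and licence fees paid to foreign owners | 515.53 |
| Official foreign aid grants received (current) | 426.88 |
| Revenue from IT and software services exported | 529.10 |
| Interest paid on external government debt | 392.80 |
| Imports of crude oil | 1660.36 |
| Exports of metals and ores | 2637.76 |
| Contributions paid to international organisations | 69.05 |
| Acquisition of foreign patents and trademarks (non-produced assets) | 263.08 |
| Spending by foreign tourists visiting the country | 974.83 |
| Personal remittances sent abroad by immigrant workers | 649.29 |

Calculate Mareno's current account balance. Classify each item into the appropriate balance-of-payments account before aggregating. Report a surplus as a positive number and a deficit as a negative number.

Goods: 3955.73 - 1660.36 + 2548.18 + 2637.76 = 7481.31
Services: 529.10 - 515.53 + 974.83 + 549.68 = 1538.08
Primary income: 234.05 + 321.70 - 479.57 - 392.80 = -316.62
Secondary income: -69.05 - 649.29 + 426.88 = -291.46
Current account = 7481.31 + 1538.08 + (-316.62) + (-291.46) = 8411.31
(Excluded from the current account — financial account: increase in resident deposits held at foreign banks 430.33; capital account: acquisition of foreign patents and trademarks (non-produced assets) 263.08.)

8411.31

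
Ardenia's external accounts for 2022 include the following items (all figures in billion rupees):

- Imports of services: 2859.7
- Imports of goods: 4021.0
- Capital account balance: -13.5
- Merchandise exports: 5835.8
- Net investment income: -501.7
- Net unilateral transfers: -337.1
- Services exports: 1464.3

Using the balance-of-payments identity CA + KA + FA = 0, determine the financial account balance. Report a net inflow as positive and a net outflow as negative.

Goods balance = 5835.8 - 4021.0 = 1814.8
Services balance = 1464.3 - 2859.7 = -1395.4
Trade balance (goods + services) = 1814.8 + (-1395.4) = 419.4
Net primary income = -501.7
Net secondary income = -337.1
Current account = 419.4 + (-501.7) + (-337.1) = -419.4
Financial account = -(-419.4 + (-13.5)) = 432.9

432.9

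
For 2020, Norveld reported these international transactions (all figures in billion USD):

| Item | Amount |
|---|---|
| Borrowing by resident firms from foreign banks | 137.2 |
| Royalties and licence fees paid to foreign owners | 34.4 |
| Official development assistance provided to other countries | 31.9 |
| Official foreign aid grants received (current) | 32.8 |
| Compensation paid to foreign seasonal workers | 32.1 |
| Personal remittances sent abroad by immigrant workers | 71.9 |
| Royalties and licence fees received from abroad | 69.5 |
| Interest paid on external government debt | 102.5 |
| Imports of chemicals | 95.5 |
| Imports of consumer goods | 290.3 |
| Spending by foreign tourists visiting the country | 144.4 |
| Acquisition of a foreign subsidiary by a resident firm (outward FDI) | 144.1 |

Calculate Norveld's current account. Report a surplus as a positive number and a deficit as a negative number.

Goods: -290.3 - 95.5 = -385.8
Services: -34.4 + 144.4 + 69.5 = 179.5
Primary income: -102.5 - 32.1 = -134.6
Secondary income: -71.9 + 32.8 - 31.9 = -71.0
Current account = (-385.8) + 179.5 + (-134.6) + (-71.0) = -411.9
(Excluded from the current account — financial account: borrowing by resident firms from foreign banks 137.2, acquisition of a foreign subsidiary by a resident firm (outward FDI) 144.1.)

-411.9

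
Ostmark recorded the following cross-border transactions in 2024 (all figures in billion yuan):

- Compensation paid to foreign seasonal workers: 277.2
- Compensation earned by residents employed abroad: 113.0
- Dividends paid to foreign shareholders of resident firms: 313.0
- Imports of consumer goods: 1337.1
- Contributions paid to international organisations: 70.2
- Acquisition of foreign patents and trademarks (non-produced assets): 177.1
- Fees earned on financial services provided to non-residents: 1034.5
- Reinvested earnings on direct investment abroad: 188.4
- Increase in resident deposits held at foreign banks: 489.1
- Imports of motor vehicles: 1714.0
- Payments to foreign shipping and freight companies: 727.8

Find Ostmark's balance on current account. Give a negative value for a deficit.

Goods: -1337.1 - 1714.0 = -3051.1
Services: -727.8 + 1034.5 = 306.7
Primary income: -313.0 + 113.0 - 277.2 + 188.4 = -288.8
Secondary income: -70.2
Current account = (-3051.1) + 306.7 + (-288.8) + (-70.2) = -3103.4
(Excluded from the current account — capital account: acquisition of foreign patents and trademarks (non-produced assets) 177.1; financial account: increase in resident deposits held at foreign banks 489.1.)

-3103.4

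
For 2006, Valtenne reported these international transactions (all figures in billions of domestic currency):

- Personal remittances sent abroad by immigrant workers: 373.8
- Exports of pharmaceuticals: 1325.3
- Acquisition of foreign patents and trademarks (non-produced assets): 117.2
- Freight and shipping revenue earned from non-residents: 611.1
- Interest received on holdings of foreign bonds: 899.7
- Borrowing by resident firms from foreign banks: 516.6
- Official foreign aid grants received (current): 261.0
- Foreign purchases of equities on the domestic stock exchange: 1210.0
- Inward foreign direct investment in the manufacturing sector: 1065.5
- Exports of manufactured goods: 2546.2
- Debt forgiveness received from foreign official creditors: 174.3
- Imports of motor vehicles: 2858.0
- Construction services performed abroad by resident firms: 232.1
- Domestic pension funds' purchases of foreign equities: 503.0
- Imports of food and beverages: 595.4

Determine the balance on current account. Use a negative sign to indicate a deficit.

2048.2

Goods: 1325.3 + 2546.2 - 595.4 - 2858.0 = 418.1
Services: 611.1 + 232.1 = 843.2
Primary income: 899.7
Secondary income: 261.0 - 373.8 = -112.8
Current account = 418.1 + 843.2 + 899.7 + (-112.8) = 2048.2
(Excluded from the current account — capital account: acquisition of foreign patents and trademarks (non-produced assets) 117.2, debt forgiveness received from foreign official creditors 174.3; financial account: borrowing by resident firms from foreign banks 516.6, foreign purchases of equities on the domestic stock exchange 1210.0, inward foreign direct investment in the manufacturing sector 1065.5, domestic pension funds' purchases of foreign equities 503.0.)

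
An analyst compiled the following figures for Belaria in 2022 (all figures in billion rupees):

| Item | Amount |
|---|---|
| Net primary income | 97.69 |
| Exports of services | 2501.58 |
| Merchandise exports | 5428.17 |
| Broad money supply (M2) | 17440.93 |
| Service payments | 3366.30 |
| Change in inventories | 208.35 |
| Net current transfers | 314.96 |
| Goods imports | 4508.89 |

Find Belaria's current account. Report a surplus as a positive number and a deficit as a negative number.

467.21

Goods balance = 5428.17 - 4508.89 = 919.28
Services balance = 2501.58 - 3366.30 = -864.72
Trade balance (goods + services) = 919.28 + (-864.72) = 54.56
Net primary income = 97.69
Net secondary income = 314.96
Current account = 54.56 + 97.69 + 314.96 = 467.21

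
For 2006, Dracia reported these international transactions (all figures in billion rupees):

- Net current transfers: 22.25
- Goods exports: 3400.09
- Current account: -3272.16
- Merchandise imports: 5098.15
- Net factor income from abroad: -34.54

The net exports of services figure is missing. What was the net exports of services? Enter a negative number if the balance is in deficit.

-1561.81

Current account = goods balance + services balance + net primary income + net secondary income
Sum of the known components = -1710.35
Net exports of services = CA - (known components) = -3272.16 - (-1710.35) = -1561.81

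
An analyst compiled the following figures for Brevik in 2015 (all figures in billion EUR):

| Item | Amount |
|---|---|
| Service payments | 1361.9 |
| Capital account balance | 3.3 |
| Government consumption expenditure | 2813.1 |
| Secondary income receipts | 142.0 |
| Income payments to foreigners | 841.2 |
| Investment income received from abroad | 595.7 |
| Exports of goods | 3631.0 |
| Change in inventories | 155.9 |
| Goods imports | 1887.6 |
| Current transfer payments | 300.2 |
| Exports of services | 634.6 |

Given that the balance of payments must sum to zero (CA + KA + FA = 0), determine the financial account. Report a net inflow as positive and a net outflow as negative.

-615.7

Goods balance = 3631.0 - 1887.6 = 1743.4
Services balance = 634.6 - 1361.9 = -727.3
Trade balance (goods + services) = 1743.4 + (-727.3) = 1016.1
Net primary income = 595.7 - 841.2 = -245.5
Net secondary income = 142.0 - 300.2 = -158.2
Current account = 1016.1 + (-245.5) + (-158.2) = 612.4
Financial account = -(612.4 + 3.3) = -615.7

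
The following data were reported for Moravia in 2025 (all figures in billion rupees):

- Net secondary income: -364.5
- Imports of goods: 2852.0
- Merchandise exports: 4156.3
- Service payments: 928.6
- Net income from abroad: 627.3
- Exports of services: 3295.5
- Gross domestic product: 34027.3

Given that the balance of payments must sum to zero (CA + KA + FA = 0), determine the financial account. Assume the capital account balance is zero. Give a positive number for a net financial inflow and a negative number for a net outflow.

-3934.0

Goods balance = 4156.3 - 2852.0 = 1304.3
Services balance = 3295.5 - 928.6 = 2366.9
Trade balance (goods + services) = 1304.3 + 2366.9 = 3671.2
Net primary income = 627.3
Net secondary income = -364.5
Current account = 3671.2 + 627.3 + (-364.5) = 3934.0
Financial account = -(3934.0) = -3934.0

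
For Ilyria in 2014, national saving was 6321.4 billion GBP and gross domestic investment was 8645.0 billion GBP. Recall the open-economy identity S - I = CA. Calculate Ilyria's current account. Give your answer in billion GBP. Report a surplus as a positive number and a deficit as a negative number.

-2323.6

CA = S - I = 6321.4 - 8645.0 = -2323.6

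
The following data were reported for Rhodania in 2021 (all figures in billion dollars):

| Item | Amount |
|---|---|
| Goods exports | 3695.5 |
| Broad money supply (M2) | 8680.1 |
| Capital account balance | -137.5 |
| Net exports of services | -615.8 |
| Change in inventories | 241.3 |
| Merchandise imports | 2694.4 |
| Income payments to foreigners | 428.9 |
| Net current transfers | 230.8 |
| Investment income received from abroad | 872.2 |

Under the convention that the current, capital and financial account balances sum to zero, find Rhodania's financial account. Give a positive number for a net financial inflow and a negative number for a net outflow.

-921.9

Goods balance = 3695.5 - 2694.4 = 1001.1
Services balance = -615.8
Trade balance (goods + services) = 1001.1 + (-615.8) = 385.3
Net primary income = 872.2 - 428.9 = 443.3
Net secondary income = 230.8
Current account = 385.3 + 443.3 + 230.8 = 1059.4
Financial account = -(1059.4 + (-137.5)) = -921.9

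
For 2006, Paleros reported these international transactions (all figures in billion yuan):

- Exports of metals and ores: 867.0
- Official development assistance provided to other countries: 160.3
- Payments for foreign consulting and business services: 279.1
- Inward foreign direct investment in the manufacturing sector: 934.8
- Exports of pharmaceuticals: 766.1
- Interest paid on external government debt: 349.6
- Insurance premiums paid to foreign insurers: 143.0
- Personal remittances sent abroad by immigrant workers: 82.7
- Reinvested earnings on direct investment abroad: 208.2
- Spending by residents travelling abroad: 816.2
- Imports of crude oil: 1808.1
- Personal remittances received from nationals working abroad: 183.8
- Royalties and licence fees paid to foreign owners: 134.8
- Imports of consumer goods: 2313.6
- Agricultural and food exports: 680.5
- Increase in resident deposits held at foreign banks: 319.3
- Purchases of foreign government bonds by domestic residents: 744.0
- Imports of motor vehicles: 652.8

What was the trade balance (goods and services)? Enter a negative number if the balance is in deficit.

-3834.0

Goods: -1808.1 + 867.0 + 680.5 - 652.8 - 2313.6 + 766.1 = -2460.9
Services: -143.0 - 134.8 - 816.2 - 279.1 = -1373.1
Trade balance = -2460.9 + (-1373.1) = -3834.0
(Excluded from the trade balance — secondary income: official development assistance provided to other countries 160.3, personal remittances sent abroad by immigrant workers 82.7, personal remittances received from nationals working abroad 183.8; financial account: inward foreign direct investment in the manufacturing sector 934.8, increase in resident deposits held at foreign banks 319.3, purchases of foreign government bonds by domestic residents 744.0; primary income: interest paid on external government debt 349.6, reinvested earnings on direct investment abroad 208.2.)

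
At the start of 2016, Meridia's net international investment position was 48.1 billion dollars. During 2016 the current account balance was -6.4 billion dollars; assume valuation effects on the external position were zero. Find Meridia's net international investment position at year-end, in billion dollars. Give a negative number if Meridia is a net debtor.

With no valuation effects, change in NIIP = current account = -6.4
End-of-year NIIP = 48.1 + (-6.4) = 41.7

41.7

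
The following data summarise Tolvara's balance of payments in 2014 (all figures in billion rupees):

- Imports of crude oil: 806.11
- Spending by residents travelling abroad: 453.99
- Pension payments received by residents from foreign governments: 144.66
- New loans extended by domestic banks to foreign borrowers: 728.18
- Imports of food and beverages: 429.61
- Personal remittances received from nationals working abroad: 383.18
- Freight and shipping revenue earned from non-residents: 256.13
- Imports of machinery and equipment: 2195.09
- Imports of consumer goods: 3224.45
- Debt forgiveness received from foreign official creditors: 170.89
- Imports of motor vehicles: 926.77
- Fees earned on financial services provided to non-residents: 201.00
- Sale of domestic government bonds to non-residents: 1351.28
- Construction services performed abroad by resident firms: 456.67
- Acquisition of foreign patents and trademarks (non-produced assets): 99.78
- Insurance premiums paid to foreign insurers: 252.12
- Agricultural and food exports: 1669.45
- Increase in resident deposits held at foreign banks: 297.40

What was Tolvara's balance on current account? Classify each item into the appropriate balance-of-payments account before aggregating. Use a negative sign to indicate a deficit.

Goods: 1669.45 - 926.77 - 429.61 - 806.11 - 2195.09 - 3224.45 = -5912.58
Services: -453.99 + 456.67 + 201.00 - 252.12 + 256.13 = 207.69
Secondary income: 144.66 + 383.18 = 527.84
Current account = (-5912.58) + 207.69 + 527.84 = -5177.05
(Excluded from the current account — financial account: new loans extended by domestic banks to foreign borrowers 728.18, sale of domestic government bonds to non-residents 1351.28, increase in resident deposits held at foreign banks 297.40; capital account: debt forgiveness received from foreign official creditors 170.89, acquisition of foreign patents and trademarks (non-produced assets) 99.78.)

-5177.05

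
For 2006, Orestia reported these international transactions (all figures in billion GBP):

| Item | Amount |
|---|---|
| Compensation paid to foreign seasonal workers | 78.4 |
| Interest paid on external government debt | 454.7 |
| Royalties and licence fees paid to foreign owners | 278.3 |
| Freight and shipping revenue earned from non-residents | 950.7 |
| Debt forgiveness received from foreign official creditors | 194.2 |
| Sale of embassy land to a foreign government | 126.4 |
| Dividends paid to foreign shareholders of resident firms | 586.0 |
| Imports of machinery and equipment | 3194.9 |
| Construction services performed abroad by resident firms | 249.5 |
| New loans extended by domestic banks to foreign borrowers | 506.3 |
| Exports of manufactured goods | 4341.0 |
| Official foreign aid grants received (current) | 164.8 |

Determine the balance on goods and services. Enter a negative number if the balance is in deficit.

2068.0

Goods: -3194.9 + 4341.0 = 1146.1
Services: 950.7 + 249.5 - 278.3 = 921.9
Trade balance = 1146.1 + 921.9 = 2068.0
(Excluded from the trade balance — primary income: compensation paid to foreign seasonal workers 78.4, interest paid on external government debt 454.7, dividends paid to foreign shareholders of resident firms 586.0; capital account: debt forgiveness received from foreign official creditors 194.2, sale of embassy land to a foreign government 126.4; financial account: new loans extended by domestic banks to foreign borrowers 506.3; secondary income: official foreign aid grants received (current) 164.8.)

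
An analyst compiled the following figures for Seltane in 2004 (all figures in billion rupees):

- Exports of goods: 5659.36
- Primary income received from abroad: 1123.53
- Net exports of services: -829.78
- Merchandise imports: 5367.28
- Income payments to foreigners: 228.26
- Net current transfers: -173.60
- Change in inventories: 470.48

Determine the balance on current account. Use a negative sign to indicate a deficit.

Goods balance = 5659.36 - 5367.28 = 292.08
Services balance = -829.78
Trade balance (goods + services) = 292.08 + (-829.78) = -537.70
Net primary income = 1123.53 - 228.26 = 895.27
Net secondary income = -173.60
Current account = -537.70 + 895.27 + (-173.60) = 183.97

183.97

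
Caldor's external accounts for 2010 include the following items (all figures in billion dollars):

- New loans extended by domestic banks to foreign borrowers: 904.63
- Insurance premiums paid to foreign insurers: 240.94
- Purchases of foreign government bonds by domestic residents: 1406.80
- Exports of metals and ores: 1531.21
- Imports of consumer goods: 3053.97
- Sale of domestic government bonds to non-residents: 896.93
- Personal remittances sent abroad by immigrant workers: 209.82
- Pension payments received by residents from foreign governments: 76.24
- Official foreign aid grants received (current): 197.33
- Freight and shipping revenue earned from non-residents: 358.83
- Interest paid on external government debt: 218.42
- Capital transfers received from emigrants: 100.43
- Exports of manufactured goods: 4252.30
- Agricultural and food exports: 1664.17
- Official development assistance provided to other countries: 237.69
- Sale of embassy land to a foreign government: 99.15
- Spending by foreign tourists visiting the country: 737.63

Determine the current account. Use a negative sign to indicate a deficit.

4856.87

Goods: 1664.17 + 4252.30 + 1531.21 - 3053.97 = 4393.71
Services: -240.94 + 358.83 + 737.63 = 855.52
Primary income: -218.42
Secondary income: -237.69 + 76.24 - 209.82 + 197.33 = -173.94
Current account = 4393.71 + 855.52 + (-218.42) + (-173.94) = 4856.87
(Excluded from the current account — financial account: new loans extended by domestic banks to foreign borrowers 904.63, purchases of foreign government bonds by domestic residents 1406.80, sale of domestic government bonds to non-residents 896.93; capital account: capital transfers received from emigrants 100.43, sale of embassy land to a foreign government 99.15.)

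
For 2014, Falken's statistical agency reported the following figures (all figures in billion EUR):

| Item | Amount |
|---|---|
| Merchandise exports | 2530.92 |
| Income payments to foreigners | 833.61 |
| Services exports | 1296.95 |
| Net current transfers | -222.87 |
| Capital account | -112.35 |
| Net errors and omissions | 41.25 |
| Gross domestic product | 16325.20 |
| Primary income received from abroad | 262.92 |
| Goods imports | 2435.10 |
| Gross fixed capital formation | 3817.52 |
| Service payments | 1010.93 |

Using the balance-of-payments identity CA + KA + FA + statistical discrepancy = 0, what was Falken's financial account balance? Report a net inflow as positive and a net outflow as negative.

Goods balance = 2530.92 - 2435.10 = 95.82
Services balance = 1296.95 - 1010.93 = 286.02
Trade balance (goods + services) = 95.82 + 286.02 = 381.84
Net primary income = 262.92 - 833.61 = -570.69
Net secondary income = -222.87
Current account = 381.84 + (-570.69) + (-222.87) = -411.72
Financial account = -(-411.72 + (-112.35) + 41.25) = 482.82

482.82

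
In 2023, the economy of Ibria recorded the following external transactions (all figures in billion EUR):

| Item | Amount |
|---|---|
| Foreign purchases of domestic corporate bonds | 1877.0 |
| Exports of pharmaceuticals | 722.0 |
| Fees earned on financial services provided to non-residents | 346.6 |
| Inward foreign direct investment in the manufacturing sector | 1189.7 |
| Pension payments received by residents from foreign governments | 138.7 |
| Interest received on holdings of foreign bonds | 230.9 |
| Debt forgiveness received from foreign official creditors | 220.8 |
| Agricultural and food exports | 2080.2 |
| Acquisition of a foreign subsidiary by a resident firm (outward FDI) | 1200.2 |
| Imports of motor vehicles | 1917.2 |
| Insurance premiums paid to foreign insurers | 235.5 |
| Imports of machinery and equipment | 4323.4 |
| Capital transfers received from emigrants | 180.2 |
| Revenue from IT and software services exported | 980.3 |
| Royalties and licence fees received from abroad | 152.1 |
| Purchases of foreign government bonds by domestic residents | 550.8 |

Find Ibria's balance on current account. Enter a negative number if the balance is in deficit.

-1825.3

Goods: -1917.2 + 2080.2 - 4323.4 + 722.0 = -3438.4
Services: -235.5 + 980.3 + 152.1 + 346.6 = 1243.5
Primary income: 230.9
Secondary income: 138.7
Current account = (-3438.4) + 1243.5 + 230.9 + 138.7 = -1825.3
(Excluded from the current account — financial account: foreign purchases of domestic corporate bonds 1877.0, inward foreign direct investment in the manufacturing sector 1189.7, acquisition of a foreign subsidiary by a resident firm (outward FDI) 1200.2, purchases of foreign government bonds by domestic residents 550.8; capital account: debt forgiveness received from foreign official creditors 220.8, capital transfers received from emigrants 180.2.)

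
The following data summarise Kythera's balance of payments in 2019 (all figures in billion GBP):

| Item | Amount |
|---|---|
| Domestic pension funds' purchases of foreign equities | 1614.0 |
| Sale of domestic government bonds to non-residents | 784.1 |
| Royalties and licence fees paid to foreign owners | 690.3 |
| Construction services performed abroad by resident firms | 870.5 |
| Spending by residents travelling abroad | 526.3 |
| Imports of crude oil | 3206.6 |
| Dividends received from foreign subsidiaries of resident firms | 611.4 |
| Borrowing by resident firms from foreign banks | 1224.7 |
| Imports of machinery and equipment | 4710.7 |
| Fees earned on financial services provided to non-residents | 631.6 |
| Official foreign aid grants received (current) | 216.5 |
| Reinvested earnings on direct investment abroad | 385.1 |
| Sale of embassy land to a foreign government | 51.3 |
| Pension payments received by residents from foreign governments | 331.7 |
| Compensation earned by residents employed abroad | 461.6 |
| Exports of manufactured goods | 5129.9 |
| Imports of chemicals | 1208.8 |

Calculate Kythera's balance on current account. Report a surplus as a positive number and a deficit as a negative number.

Goods: -1208.8 - 3206.6 - 4710.7 + 5129.9 = -3996.2
Services: 870.5 - 526.3 - 690.3 + 631.6 = 285.5
Primary income: 385.1 + 611.4 + 461.6 = 1458.1
Secondary income: 216.5 + 331.7 = 548.2
Current account = (-3996.2) + 285.5 + 1458.1 + 548.2 = -1704.4
(Excluded from the current account — financial account: domestic pension funds' purchases of foreign equities 1614.0, sale of domestic government bonds to non-residents 784.1, borrowing by resident firms from foreign banks 1224.7; capital account: sale of embassy land to a foreign government 51.3.)

-1704.4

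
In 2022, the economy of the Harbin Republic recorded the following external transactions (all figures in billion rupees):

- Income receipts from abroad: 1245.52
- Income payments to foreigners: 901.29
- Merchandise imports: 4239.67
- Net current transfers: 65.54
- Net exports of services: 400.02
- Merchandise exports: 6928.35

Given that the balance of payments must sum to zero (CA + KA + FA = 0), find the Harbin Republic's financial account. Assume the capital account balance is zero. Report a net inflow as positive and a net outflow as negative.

-3498.47

Goods balance = 6928.35 - 4239.67 = 2688.68
Services balance = 400.02
Trade balance (goods + services) = 2688.68 + 400.02 = 3088.70
Net primary income = 1245.52 - 901.29 = 344.23
Net secondary income = 65.54
Current account = 3088.70 + 344.23 + 65.54 = 3498.47
Financial account = -(3498.47) = -3498.47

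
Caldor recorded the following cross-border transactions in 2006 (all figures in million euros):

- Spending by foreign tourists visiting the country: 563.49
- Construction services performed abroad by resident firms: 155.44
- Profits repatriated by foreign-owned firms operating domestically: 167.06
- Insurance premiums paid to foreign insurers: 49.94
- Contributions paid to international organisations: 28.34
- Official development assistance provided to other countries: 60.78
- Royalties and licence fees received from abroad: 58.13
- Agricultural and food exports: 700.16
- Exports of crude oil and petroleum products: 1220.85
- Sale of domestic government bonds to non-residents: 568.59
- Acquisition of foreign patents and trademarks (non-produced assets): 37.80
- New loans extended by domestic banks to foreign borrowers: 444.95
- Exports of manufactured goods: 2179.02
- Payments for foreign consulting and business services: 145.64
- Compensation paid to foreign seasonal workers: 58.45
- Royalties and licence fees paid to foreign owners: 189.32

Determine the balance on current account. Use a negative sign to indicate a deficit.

4177.56

Goods: 2179.02 + 1220.85 + 700.16 = 4100.03
Services: -145.64 - 189.32 - 49.94 + 563.49 + 58.13 + 155.44 = 392.16
Primary income: -58.45 - 167.06 = -225.51
Secondary income: -60.78 - 28.34 = -89.12
Current account = 4100.03 + 392.16 + (-225.51) + (-89.12) = 4177.56
(Excluded from the current account — financial account: sale of domestic government bonds to non-residents 568.59, new loans extended by domestic banks to foreign borrowers 444.95; capital account: acquisition of foreign patents and trademarks (non-produced assets) 37.80.)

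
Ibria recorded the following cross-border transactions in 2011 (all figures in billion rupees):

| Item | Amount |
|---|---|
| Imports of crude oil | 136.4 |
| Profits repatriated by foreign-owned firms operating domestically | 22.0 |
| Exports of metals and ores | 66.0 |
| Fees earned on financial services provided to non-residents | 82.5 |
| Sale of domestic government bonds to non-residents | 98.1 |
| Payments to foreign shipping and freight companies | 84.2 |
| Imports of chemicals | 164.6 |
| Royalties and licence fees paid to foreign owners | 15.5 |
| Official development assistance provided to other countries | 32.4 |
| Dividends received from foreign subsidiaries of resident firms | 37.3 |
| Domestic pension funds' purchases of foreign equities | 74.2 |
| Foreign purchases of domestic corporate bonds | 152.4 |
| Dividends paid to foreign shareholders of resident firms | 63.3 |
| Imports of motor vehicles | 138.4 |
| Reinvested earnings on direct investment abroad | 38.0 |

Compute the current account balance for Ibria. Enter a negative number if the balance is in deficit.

Goods: -136.4 + 66.0 - 164.6 - 138.4 = -373.4
Services: -84.2 + 82.5 - 15.5 = -17.2
Primary income: 37.3 - 22.0 + 38.0 - 63.3 = -10.0
Secondary income: -32.4
Current account = (-373.4) + (-17.2) + (-10.0) + (-32.4) = -433.0
(Excluded from the current account — financial account: sale of domestic government bonds to non-residents 98.1, domestic pension funds' purchases of foreign equities 74.2, foreign purchases of domestic corporate bonds 152.4.)

-433.0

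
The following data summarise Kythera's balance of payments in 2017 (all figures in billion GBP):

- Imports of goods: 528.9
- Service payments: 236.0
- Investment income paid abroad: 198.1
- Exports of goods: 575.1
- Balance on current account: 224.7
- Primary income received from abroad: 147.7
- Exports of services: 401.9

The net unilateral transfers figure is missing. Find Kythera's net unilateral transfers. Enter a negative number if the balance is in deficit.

63.0

Current account = goods balance + services balance + net primary income + net secondary income
Sum of the known components = 161.7
Net unilateral transfers = CA - (known components) = 224.7 - 161.7 = 63.0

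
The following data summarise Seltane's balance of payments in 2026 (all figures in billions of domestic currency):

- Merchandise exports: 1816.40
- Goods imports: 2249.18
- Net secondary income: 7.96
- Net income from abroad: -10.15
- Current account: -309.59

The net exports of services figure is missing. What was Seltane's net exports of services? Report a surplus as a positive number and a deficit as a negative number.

125.38

Current account = goods balance + services balance + net primary income + net secondary income
Sum of the known components = -434.97
Net exports of services = CA - (known components) = -309.59 - (-434.97) = 125.38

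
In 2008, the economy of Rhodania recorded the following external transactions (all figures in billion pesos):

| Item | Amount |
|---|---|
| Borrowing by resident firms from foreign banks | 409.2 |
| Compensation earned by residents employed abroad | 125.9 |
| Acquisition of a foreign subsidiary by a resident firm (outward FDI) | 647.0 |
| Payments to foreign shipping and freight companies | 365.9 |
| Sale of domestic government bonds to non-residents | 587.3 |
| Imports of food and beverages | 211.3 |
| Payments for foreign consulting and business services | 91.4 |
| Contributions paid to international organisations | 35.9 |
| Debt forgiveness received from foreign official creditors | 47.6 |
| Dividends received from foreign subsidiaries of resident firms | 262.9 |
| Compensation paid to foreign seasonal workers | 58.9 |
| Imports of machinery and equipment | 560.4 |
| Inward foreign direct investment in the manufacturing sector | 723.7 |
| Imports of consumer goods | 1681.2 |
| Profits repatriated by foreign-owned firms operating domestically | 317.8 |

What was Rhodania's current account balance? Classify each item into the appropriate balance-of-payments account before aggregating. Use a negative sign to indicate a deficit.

-2934.0

Goods: -560.4 - 1681.2 - 211.3 = -2452.9
Services: -91.4 - 365.9 = -457.3
Primary income: 125.9 - 58.9 + 262.9 - 317.8 = 12.1
Secondary income: -35.9
Current account = (-2452.9) + (-457.3) + 12.1 + (-35.9) = -2934.0
(Excluded from the current account — financial account: borrowing by resident firms from foreign banks 409.2, acquisition of a foreign subsidiary by a resident firm (outward FDI) 647.0, sale of domestic government bonds to non-residents 587.3, inward foreign direct investment in the manufacturing sector 723.7; capital account: debt forgiveness received from foreign official creditors 47.6.)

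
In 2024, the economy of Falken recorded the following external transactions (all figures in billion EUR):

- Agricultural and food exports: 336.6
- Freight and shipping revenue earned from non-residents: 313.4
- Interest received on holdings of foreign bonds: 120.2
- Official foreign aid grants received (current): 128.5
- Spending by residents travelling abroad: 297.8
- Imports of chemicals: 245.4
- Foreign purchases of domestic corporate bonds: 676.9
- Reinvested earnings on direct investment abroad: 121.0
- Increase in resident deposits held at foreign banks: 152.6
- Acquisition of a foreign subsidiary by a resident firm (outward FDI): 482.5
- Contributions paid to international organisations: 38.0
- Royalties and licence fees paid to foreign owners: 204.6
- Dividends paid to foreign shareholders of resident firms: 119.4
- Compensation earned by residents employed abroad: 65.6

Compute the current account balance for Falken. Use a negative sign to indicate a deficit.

180.1

Goods: -245.4 + 336.6 = 91.2
Services: 313.4 - 204.6 - 297.8 = -189.0
Primary income: 121.0 + 65.6 + 120.2 - 119.4 = 187.4
Secondary income: 128.5 - 38.0 = 90.5
Current account = 91.2 + (-189.0) + 187.4 + 90.5 = 180.1
(Excluded from the current account — financial account: foreign purchases of domestic corporate bonds 676.9, increase in resident deposits held at foreign banks 152.6, acquisition of a foreign subsidiary by a resident firm (outward FDI) 482.5.)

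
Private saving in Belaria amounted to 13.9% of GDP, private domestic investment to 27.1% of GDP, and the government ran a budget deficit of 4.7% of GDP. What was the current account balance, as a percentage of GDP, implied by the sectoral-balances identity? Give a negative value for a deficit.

-17.9

By the sectoral-balances identity, CA = (S_private - I) + (T - G).
Private balance = 13.9 - 27.1 = -13.2
Government balance (T - G) = -4.7
CA = -13.2 + (-4.7) = -17.9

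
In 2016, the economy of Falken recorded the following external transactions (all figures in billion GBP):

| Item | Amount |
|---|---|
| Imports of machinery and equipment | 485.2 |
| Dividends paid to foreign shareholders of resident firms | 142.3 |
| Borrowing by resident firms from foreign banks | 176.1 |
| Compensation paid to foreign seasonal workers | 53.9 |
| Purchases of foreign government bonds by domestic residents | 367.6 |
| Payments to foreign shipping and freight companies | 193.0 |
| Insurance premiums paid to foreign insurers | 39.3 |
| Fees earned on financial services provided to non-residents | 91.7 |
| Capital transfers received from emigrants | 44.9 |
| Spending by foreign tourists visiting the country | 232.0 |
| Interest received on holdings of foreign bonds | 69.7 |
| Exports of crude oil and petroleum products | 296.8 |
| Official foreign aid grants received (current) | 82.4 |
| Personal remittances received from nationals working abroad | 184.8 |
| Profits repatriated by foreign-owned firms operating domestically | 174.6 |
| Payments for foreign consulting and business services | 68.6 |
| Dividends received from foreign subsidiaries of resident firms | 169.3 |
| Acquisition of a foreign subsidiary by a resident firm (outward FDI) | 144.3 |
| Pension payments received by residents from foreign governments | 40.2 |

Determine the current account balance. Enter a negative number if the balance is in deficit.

10.0

Goods: -485.2 + 296.8 = -188.4
Services: -39.3 - 68.6 + 232.0 + 91.7 - 193.0 = 22.8
Primary income: 69.7 - 174.6 + 169.3 - 142.3 - 53.9 = -131.8
Secondary income: 82.4 + 184.8 + 40.2 = 307.4
Current account = (-188.4) + 22.8 + (-131.8) + 307.4 = 10.0
(Excluded from the current account — financial account: borrowing by resident firms from foreign banks 176.1, purchases of foreign government bonds by domestic residents 367.6, acquisition of a foreign subsidiary by a resident firm (outward FDI) 144.3; capital account: capital transfers received from emigrants 44.9.)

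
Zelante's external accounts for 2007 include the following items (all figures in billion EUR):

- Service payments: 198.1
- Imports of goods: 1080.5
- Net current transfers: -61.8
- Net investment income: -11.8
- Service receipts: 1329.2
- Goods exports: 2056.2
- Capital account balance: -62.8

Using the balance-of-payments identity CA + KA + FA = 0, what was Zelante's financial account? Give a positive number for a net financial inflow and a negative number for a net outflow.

Goods balance = 2056.2 - 1080.5 = 975.7
Services balance = 1329.2 - 198.1 = 1131.1
Trade balance (goods + services) = 975.7 + 1131.1 = 2106.8
Net primary income = -11.8
Net secondary income = -61.8
Current account = 2106.8 + (-11.8) + (-61.8) = 2033.2
Financial account = -(2033.2 + (-62.8)) = -1970.4

-1970.4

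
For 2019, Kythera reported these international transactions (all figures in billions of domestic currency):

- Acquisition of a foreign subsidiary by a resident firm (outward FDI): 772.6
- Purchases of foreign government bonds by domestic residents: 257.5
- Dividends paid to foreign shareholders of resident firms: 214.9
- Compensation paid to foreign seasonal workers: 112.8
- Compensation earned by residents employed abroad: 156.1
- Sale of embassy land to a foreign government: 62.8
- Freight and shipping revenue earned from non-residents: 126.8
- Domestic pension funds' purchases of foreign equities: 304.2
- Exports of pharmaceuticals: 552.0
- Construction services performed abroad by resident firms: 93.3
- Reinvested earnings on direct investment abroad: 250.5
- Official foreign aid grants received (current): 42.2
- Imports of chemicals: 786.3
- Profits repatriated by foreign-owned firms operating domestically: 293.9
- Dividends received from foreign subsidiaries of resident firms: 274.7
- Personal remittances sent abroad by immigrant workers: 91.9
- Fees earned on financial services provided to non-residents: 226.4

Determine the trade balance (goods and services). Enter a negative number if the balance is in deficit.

Goods: 552.0 - 786.3 = -234.3
Services: 93.3 + 226.4 + 126.8 = 446.5
Trade balance = -234.3 + 446.5 = 212.2
(Excluded from the trade balance — financial account: acquisition of a foreign subsidiary by a resident firm (outward FDI) 772.6, purchases of foreign government bonds by domestic residents 257.5, domestic pension funds' purchases of foreign equities 304.2; primary income: dividends paid to foreign shareholders of resident firms 214.9, compensation paid to foreign seasonal workers 112.8, compensation earned by residents employed abroad 156.1, reinvested earnings on direct investment abroad 250.5, profits repatriated by foreign-owned firms operating domestically 293.9, dividends received from foreign subsidiaries of resident firms 274.7; capital account: sale of embassy land to a foreign government 62.8; secondary income: official foreign aid grants received (current) 42.2, personal remittances sent abroad by immigrant workers 91.9.)

212.2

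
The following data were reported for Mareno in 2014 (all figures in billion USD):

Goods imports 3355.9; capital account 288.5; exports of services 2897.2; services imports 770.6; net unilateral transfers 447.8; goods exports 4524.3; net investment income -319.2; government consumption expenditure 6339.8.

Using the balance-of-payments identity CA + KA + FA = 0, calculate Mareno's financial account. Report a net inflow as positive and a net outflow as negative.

-3712.1

Goods balance = 4524.3 - 3355.9 = 1168.4
Services balance = 2897.2 - 770.6 = 2126.6
Trade balance (goods + services) = 1168.4 + 2126.6 = 3295.0
Net primary income = -319.2
Net secondary income = 447.8
Current account = 3295.0 + (-319.2) + 447.8 = 3423.6
Financial account = -(3423.6 + 288.5) = -3712.1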